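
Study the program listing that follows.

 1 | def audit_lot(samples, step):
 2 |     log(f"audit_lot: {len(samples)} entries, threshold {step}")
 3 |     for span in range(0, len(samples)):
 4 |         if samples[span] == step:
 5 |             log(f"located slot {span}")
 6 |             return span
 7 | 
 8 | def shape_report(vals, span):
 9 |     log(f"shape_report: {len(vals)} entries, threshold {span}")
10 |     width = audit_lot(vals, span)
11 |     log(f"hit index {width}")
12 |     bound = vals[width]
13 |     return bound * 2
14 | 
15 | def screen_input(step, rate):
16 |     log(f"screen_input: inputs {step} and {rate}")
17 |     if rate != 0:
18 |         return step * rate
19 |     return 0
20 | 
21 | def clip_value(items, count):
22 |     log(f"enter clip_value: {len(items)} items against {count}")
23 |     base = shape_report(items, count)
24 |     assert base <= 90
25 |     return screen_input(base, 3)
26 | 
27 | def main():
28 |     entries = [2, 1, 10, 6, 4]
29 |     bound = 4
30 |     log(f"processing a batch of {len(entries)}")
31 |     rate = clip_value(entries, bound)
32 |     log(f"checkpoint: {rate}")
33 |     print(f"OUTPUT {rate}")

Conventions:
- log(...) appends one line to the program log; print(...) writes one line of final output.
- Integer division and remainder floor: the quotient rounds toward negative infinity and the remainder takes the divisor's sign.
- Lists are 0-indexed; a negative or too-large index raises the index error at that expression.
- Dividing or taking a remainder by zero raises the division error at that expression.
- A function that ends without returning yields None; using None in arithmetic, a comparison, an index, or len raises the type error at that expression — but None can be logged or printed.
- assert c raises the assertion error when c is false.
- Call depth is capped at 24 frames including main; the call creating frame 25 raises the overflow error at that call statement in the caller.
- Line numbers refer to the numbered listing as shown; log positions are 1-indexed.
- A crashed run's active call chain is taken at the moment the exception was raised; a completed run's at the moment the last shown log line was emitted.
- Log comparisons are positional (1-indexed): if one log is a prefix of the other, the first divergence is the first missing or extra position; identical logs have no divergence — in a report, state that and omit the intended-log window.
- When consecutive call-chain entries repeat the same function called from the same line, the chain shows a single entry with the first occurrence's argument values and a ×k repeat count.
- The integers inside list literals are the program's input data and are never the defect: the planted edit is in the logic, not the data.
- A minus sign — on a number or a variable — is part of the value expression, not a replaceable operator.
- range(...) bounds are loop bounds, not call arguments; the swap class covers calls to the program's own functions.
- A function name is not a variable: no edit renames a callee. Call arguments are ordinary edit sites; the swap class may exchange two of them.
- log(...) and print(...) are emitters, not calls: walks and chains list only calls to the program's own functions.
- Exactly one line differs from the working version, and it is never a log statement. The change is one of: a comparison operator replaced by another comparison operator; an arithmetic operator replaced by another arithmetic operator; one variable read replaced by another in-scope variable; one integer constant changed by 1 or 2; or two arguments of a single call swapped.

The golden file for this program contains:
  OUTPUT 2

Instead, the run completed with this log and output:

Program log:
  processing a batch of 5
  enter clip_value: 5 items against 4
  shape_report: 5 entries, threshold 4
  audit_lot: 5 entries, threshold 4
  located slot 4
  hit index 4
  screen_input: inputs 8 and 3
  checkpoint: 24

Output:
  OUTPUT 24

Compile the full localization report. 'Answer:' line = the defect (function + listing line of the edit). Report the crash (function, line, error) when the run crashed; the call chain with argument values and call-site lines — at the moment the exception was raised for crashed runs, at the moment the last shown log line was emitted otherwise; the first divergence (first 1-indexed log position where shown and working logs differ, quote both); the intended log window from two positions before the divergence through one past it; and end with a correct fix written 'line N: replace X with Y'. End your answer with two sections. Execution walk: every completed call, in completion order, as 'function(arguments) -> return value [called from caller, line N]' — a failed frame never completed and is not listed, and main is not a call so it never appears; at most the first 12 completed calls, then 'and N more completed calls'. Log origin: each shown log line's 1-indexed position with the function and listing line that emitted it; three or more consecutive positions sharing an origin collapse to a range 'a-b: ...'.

Answer: the defect is in screen_input at line 18.
The tell: The earliest visible damage is log position 8 — 'checkpoint: 24' rather than the intended 'checkpoint: 2'.
Call chain: main.
First divergence: position 8 — shown 'checkpoint: 24', intended 'checkpoint: 2'.
Intended log window:
  6: hit index 4
  7: screen_input: inputs 8 and 3
  8: checkpoint: 2
Execution walk:
  audit_lot([2, 1, 10, 6, 4], 4) -> 4  [called from shape_report, line 10]
  shape_report([2, 1, 10, 6, 4], 4) -> 8  [called from clip_value, line 23]
  screen_input(8, 3) -> 24  [called from clip_value, line 25]
  clip_value([2, 1, 10, 6, 4], 4) -> 24  [called from main, line 31]
Log origins:
  1 — main, line 30
  2 — clip_value, line 22
  3 — shape_report, line 9
  4 — audit_lot, line 2
  5 — audit_lot, line 5
  6 — shape_report, line 11
  7 — screen_input, line 16
  8 — main, line 32
A correct fix: line 18: replace `*` with `//`.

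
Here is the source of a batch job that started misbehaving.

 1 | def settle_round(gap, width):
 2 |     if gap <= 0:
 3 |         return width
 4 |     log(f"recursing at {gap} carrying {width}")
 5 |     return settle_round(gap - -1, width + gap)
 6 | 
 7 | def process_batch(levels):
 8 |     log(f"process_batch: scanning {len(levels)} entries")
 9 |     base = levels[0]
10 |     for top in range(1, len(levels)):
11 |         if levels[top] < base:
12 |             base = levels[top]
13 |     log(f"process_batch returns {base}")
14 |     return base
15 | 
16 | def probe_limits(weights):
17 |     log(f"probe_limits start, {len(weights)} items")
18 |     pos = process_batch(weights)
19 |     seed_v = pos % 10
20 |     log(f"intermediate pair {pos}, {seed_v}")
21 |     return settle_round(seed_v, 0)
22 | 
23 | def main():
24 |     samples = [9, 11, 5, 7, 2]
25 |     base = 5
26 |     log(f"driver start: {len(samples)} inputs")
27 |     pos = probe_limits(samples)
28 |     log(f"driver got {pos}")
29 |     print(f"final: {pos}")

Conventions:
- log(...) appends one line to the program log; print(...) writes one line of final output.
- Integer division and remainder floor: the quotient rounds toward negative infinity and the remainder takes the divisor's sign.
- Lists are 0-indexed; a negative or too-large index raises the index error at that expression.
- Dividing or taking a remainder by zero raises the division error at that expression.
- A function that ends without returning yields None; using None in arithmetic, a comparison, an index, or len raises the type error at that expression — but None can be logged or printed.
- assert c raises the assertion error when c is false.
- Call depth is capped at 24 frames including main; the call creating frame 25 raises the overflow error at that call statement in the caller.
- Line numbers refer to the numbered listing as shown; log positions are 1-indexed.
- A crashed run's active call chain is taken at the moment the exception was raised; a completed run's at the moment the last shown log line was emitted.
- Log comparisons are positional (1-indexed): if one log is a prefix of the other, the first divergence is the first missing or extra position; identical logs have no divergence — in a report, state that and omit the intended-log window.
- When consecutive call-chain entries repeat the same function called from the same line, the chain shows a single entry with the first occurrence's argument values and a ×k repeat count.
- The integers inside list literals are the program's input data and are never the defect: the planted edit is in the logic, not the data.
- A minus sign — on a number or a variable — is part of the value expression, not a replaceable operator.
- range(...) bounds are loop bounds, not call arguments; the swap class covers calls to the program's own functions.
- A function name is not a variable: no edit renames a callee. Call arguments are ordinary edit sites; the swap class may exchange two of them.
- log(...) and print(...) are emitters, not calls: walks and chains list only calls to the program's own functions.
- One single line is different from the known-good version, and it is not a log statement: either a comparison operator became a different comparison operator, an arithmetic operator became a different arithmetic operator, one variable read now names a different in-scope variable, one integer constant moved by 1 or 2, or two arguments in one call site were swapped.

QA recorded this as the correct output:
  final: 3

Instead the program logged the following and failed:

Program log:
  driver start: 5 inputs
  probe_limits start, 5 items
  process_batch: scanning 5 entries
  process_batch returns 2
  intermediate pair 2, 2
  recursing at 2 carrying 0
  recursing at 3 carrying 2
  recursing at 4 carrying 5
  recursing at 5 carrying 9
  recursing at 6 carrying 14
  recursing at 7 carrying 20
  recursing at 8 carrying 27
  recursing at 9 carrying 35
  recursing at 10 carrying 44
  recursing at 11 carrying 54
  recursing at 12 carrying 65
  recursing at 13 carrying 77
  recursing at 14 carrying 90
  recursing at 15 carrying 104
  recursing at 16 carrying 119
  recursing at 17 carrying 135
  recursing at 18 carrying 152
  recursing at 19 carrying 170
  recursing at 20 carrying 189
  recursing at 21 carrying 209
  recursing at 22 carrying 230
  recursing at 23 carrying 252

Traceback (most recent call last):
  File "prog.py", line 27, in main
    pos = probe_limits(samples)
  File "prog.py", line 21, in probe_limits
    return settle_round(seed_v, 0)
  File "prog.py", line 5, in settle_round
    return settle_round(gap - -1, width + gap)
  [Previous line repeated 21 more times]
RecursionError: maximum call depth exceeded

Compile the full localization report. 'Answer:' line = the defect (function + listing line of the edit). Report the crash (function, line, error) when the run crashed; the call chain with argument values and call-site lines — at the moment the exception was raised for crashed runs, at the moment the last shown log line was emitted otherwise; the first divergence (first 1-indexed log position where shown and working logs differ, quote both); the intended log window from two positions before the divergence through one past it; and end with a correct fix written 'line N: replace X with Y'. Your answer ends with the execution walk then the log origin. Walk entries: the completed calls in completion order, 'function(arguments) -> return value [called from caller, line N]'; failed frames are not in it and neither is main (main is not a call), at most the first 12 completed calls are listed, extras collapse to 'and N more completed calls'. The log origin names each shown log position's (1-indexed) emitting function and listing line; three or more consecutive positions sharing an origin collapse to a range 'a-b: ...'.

Answer: the defect is in settle_round at line 5.
The tell: The log first diverges at position 7: the faulty run prints 'recursing at 3 carrying 2' where the working version prints 'recursing at 1 carrying 2'.
Crash: settle_round, line 5, RecursionError.
Call chain: main -> probe_limits([9, 11, 5, 7, 2]) (called at line 27) -> settle_round(2, 0) (called at line 21) -> settle_round(3, 2) (called at line 5) ×21.
First divergence: position 7 — the shown line 'recursing at 3 carrying 2' should read 'recursing at 1 carrying 2'.
Intended log window:
  5: intermediate pair 2, 2
  6: recursing at 2 carrying 0
  7: recursing at 1 carrying 2
  8: driver got 3
Execution walk:
  process_batch([9, 11, 5, 7, 2]) -> 2  [called from probe_limits, line 18]
Log line origins:
  1: emitted by main (line 26)
  2: emitted by probe_limits (line 17)
  3: emitted by process_batch (line 8)
  4: emitted by process_batch (line 13)
  5: emitted by probe_limits (line 20)
  6-27: emitted by settle_round (line 4)
A correct fix: line 5: replace `-1` with `1`.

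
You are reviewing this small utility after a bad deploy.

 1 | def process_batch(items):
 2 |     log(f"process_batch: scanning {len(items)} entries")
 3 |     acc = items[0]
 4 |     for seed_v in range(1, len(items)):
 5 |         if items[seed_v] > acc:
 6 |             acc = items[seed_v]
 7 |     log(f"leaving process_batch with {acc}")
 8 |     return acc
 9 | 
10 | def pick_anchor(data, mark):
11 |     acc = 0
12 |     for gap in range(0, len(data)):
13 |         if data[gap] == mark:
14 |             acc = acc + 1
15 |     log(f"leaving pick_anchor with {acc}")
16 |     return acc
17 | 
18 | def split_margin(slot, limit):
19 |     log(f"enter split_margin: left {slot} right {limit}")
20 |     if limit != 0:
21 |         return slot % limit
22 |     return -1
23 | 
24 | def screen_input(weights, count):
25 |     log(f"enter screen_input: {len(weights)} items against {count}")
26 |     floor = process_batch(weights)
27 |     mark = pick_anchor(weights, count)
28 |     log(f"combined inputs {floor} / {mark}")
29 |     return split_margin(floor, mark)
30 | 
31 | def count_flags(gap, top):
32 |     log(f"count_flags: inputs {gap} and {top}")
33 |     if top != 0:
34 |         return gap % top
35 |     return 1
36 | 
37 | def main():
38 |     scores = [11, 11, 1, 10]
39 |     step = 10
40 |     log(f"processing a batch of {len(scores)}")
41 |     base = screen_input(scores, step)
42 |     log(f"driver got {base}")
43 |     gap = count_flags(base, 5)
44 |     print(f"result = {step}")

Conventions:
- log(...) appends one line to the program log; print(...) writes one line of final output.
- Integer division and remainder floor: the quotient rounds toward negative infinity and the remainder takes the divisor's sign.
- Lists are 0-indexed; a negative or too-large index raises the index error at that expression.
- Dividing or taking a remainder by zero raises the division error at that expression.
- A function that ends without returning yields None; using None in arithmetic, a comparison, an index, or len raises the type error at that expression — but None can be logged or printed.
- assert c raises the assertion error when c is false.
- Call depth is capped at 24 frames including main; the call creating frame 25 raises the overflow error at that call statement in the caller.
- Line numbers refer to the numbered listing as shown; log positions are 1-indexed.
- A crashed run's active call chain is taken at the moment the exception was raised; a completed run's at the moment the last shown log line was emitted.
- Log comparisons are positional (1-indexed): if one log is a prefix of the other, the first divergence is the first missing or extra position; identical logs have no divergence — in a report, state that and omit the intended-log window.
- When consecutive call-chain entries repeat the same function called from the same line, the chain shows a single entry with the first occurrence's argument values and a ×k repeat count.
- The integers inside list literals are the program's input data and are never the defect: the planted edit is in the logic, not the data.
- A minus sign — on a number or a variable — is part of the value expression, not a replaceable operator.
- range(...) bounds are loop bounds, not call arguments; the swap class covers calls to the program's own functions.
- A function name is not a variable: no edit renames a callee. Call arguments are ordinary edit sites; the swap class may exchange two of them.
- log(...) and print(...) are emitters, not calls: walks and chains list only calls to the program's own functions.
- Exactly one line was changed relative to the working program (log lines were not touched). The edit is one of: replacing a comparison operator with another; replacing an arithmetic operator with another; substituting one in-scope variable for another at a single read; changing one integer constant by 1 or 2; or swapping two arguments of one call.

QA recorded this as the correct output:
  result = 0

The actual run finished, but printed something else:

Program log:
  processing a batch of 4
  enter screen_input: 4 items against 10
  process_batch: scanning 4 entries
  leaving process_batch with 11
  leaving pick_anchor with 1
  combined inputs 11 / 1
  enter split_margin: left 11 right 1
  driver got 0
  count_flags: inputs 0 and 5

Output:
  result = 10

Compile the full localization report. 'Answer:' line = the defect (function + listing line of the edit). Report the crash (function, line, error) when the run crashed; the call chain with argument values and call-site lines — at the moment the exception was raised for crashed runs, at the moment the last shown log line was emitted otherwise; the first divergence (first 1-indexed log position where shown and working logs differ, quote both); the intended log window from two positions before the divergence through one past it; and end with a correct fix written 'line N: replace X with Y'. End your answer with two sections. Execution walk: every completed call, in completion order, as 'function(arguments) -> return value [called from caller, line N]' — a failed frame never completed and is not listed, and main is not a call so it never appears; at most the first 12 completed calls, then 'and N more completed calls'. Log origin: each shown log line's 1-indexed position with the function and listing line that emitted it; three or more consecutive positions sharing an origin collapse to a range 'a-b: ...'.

Answer: the defect is in main at line 44.
Key observation: Every logged value matches the working version; the printed result is what differs.
Call chain: main -> count_flags(0, 5) (called at line 43).
First divergence: there is none — every log position agrees.
Execution walk:
  process_batch([11, 11, 1, 10]) -> 11  [called from screen_input, line 26]
  pick_anchor([11, 11, 1, 10], 10) -> 1  [called from screen_input, line 27]
  split_margin(11, 1) -> 0  [called from screen_input, line 29]
  screen_input([11, 11, 1, 10], 10) -> 0  [called from main, line 41]
  count_flags(0, 5) -> 0  [called from main, line 43]
Log origins:
  1: from main, line 40
  2: from screen_input, line 25
  3: from process_batch, line 2
  4: from process_batch, line 7
  5: from pick_anchor, line 15
  6: from screen_input, line 28
  7: from split_margin, line 19
  8: from main, line 42
  9: from count_flags, line 32
A correct fix: line 44: replace `step` with `gap`.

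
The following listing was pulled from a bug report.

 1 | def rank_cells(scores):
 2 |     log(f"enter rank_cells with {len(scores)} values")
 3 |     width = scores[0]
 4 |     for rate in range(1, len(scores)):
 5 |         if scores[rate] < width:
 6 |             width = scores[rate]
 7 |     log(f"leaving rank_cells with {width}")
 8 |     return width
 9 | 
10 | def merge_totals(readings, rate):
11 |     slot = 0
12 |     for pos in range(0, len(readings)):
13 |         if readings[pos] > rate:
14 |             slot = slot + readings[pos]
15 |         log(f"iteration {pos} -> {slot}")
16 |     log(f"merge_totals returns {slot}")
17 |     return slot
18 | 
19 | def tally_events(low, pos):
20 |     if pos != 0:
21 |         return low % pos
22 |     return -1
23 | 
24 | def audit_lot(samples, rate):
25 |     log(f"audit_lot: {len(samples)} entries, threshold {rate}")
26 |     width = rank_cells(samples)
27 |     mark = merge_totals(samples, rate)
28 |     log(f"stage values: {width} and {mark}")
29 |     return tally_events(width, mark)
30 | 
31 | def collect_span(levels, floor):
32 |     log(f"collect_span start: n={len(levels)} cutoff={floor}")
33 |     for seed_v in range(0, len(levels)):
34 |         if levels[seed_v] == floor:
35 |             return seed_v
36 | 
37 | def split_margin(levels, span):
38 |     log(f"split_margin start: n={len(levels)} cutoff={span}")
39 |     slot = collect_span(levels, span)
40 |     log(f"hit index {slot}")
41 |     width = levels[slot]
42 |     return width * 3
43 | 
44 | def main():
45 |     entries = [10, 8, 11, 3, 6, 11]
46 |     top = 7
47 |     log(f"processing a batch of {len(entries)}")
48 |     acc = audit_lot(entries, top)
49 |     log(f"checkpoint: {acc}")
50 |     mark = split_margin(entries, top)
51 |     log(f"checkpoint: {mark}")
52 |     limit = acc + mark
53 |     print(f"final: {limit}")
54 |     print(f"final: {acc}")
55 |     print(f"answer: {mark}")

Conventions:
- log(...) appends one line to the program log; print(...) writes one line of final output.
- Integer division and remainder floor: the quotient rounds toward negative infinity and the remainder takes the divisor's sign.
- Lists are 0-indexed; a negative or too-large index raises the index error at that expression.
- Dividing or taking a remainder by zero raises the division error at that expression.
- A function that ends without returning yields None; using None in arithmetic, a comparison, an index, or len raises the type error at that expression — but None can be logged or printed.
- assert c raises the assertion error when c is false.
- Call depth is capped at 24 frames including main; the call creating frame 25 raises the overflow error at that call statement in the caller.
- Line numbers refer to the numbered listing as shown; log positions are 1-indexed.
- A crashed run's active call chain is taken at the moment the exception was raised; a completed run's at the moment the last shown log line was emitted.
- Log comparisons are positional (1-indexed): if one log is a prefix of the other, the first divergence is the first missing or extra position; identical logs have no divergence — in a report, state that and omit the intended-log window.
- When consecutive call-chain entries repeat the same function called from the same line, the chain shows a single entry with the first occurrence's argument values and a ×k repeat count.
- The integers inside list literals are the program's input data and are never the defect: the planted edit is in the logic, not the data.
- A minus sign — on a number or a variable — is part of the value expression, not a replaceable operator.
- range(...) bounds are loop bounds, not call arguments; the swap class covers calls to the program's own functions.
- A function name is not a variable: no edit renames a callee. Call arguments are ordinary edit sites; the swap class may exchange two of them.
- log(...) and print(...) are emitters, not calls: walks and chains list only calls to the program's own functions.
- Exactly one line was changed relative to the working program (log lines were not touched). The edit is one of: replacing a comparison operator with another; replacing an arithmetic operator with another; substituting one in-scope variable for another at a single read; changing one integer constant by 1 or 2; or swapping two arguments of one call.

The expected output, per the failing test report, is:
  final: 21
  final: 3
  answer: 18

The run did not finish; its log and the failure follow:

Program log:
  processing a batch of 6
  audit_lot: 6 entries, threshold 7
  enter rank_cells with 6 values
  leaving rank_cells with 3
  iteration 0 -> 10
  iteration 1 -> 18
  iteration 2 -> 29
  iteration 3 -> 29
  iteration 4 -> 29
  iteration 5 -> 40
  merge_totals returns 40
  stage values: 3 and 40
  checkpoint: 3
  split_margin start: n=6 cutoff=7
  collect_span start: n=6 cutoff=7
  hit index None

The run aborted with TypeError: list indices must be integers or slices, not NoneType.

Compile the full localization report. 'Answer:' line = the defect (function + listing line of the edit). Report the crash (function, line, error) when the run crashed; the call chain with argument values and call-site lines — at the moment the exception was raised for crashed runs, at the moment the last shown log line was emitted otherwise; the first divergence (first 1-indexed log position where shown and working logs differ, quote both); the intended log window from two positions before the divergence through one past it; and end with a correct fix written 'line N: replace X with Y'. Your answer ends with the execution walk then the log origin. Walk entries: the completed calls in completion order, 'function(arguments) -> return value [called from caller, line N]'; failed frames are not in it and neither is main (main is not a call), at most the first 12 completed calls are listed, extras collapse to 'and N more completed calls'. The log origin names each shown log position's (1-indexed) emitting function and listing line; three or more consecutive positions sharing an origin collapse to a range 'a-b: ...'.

Answer: the defect is in main at line 46.
The tell: Position 2 is the first bad log line: 'audit_lot: 6 entries, threshold 7' should read 'audit_lot: 6 entries, threshold 6'.
Crash: split_margin, line 41, TypeError.
Call chain: main -> split_margin([10, 8, 11, 3, 6, 11], 7) (called at line 50).
First divergence: at position 2 the run shows 'audit_lot: 6 entries, threshold 7' where the working version logs 'audit_lot: 6 entries, threshold 6'.
Intended log window:
  1: processing a batch of 6
  2: audit_lot: 6 entries, threshold 6
  3: enter rank_cells with 6 values
Execution walk:
  rank_cells([10, 8, 11, 3, 6, 11]) -> 3  [called from audit_lot, line 26]
  merge_totals([10, 8, 11, 3, 6, 11], 7) -> 40  [called from audit_lot, line 27]
  tally_events(3, 40) -> 3  [called from audit_lot, line 29]
  audit_lot([10, 8, 11, 3, 6, 11], 7) -> 3  [called from main, line 48]
  collect_span([10, 8, 11, 3, 6, 11], 7) -> None  [called from split_margin, line 39]
Log origin:
  1: emitted by main (line 47)
  2: emitted by audit_lot (line 25)
  3: emitted by rank_cells (line 2)
  4: emitted by rank_cells (line 7)
  5-10: emitted by merge_totals (line 15)
  11: emitted by merge_totals (line 16)
  12: emitted by audit_lot (line 28)
  13: emitted by main (line 49)
  14: emitted by split_margin (line 38)
  15: emitted by collect_span (line 32)
  16: emitted by split_margin (line 40)
A correct fix: line 46: replace `7` with `6`.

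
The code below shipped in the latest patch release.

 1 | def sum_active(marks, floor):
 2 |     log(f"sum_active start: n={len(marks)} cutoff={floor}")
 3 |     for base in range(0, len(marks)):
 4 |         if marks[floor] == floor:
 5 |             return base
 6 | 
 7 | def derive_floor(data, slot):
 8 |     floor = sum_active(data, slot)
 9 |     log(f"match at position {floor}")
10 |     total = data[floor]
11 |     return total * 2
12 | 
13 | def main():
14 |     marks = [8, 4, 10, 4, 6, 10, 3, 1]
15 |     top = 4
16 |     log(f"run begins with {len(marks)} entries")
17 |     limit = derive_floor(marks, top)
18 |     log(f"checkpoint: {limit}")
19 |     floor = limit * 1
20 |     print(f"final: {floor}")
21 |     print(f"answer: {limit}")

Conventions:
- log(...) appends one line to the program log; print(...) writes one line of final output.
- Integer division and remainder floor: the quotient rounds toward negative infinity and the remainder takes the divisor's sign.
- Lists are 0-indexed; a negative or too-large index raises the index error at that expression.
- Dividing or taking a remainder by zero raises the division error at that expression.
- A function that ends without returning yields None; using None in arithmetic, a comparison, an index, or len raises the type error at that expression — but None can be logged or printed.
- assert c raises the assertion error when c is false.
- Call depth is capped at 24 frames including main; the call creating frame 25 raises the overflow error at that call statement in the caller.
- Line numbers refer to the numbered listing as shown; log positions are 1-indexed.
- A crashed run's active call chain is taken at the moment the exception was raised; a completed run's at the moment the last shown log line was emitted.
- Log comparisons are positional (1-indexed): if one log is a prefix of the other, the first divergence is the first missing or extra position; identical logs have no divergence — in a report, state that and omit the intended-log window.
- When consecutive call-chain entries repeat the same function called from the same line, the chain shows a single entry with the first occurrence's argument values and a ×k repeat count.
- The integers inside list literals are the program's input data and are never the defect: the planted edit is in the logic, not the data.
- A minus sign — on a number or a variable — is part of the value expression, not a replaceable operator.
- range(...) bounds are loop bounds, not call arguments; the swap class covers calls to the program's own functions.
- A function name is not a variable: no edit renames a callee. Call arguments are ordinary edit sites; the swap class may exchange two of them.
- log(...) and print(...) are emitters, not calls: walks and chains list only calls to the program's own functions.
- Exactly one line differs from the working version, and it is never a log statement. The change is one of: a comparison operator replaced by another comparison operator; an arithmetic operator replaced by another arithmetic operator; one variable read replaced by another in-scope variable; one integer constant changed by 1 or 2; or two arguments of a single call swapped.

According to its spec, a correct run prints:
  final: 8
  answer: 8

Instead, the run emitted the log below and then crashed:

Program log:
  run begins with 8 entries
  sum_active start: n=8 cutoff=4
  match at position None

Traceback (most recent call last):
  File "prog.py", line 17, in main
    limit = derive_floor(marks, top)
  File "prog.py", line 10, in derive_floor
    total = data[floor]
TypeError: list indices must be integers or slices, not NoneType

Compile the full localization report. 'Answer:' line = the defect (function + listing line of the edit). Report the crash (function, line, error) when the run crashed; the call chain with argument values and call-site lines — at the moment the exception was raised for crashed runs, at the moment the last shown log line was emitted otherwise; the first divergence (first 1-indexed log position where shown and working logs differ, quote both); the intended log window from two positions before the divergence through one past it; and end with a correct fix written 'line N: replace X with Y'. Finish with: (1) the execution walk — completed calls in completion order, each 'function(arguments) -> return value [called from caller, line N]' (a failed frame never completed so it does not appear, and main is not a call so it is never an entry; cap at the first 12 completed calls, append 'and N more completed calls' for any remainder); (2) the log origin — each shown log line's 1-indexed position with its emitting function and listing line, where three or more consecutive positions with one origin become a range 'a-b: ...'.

Answer: the defect is in sum_active at line 4.
Key observation: Log line 3 is where behavior first shows: 'match at position None' appears instead of 'match at position 1'.
Crash: derive_floor, line 10, TypeError.
Call chain: main -> derive_floor([8, 4, 10, 4, 6, 10, 3, 1], 4) (called at line 17).
First divergence: position 3 — shown 'match at position None', intended 'match at position 1'.
Intended log window:
  1: run begins with 8 entries
  2: sum_active start: n=8 cutoff=4
  3: match at position 1
  4: checkpoint: 8
Execution walk:
  sum_active([8, 4, 10, 4, 6, 10, 3, 1], 4) -> None  [called from derive_floor, line 8]
Origin of each log line:
  1 — main, line 16
  2 — sum_active, line 2
  3 — derive_floor, line 9
A correct fix: line 4: replace `marks[floor]` with `marks[base]`.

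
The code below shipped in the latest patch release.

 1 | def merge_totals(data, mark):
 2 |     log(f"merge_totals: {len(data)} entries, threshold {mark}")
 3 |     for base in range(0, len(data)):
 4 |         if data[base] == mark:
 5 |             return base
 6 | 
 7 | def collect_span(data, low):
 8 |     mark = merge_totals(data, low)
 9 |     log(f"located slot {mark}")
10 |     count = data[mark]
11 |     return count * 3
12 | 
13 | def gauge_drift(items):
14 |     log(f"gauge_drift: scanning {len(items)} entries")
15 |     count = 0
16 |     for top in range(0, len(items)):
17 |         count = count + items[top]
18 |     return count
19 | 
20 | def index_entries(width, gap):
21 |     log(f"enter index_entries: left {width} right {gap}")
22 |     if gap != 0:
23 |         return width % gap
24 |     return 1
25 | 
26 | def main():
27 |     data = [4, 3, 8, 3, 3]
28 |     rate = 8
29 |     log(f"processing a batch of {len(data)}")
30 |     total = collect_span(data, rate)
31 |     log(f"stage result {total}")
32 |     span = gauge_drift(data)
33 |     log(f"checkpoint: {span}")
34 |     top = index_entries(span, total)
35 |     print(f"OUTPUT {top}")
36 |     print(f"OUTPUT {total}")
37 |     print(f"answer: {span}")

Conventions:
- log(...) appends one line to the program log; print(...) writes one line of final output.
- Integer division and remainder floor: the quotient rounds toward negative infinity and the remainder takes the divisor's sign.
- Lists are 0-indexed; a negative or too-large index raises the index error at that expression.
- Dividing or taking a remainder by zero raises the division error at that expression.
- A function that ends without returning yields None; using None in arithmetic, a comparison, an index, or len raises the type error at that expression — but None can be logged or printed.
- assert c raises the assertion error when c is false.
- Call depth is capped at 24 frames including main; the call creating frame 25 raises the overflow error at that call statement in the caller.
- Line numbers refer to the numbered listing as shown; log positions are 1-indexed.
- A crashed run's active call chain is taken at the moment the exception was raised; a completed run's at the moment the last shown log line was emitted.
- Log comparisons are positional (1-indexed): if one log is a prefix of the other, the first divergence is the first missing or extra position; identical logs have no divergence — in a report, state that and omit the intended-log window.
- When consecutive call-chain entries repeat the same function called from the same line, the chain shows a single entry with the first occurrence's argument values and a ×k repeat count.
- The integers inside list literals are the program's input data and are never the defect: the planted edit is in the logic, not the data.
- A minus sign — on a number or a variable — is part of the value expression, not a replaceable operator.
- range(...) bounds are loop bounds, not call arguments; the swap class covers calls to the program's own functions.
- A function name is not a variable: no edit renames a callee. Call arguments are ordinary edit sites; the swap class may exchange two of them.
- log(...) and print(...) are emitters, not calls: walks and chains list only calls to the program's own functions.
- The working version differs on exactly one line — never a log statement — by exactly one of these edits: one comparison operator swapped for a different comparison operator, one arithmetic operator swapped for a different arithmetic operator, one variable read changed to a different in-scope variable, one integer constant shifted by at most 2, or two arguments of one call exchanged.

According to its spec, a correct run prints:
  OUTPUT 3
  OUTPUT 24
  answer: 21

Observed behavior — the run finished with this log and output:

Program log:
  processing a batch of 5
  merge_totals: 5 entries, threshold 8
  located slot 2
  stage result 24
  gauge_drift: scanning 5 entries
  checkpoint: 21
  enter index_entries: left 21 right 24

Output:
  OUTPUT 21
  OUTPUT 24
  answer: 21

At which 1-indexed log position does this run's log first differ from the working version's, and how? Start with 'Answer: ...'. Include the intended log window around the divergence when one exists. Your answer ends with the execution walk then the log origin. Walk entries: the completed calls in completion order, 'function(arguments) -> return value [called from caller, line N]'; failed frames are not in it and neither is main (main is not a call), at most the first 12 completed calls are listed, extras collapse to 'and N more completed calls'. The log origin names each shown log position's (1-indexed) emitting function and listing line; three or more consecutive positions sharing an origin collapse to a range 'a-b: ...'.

Answer: position 7 — the shown line 'enter index_entries: left 21 right 24' should read 'enter index_entries: left 24 right 21'.
Intended log window:
  5: gauge_drift: scanning 5 entries
  6: checkpoint: 21
  7: enter index_entries: left 24 right 21
Execution walk:
  merge_totals([4, 3, 8, 3, 3], 8) -> 2  [called from collect_span, line 8]
  collect_span([4, 3, 8, 3, 3], 8) -> 24  [called from main, line 30]
  gauge_drift([4, 3, 8, 3, 3]) -> 21  [called from main, line 32]
  index_entries(21, 24) -> 21  [called from main, line 34]
Log line origins:
  1: logged in main at line 29
  2: logged in merge_totals at line 2
  3: logged in collect_span at line 9
  4: logged in main at line 31
  5: logged in gauge_drift at line 14
  6: logged in main at line 33
  7: logged in index_entries at line 21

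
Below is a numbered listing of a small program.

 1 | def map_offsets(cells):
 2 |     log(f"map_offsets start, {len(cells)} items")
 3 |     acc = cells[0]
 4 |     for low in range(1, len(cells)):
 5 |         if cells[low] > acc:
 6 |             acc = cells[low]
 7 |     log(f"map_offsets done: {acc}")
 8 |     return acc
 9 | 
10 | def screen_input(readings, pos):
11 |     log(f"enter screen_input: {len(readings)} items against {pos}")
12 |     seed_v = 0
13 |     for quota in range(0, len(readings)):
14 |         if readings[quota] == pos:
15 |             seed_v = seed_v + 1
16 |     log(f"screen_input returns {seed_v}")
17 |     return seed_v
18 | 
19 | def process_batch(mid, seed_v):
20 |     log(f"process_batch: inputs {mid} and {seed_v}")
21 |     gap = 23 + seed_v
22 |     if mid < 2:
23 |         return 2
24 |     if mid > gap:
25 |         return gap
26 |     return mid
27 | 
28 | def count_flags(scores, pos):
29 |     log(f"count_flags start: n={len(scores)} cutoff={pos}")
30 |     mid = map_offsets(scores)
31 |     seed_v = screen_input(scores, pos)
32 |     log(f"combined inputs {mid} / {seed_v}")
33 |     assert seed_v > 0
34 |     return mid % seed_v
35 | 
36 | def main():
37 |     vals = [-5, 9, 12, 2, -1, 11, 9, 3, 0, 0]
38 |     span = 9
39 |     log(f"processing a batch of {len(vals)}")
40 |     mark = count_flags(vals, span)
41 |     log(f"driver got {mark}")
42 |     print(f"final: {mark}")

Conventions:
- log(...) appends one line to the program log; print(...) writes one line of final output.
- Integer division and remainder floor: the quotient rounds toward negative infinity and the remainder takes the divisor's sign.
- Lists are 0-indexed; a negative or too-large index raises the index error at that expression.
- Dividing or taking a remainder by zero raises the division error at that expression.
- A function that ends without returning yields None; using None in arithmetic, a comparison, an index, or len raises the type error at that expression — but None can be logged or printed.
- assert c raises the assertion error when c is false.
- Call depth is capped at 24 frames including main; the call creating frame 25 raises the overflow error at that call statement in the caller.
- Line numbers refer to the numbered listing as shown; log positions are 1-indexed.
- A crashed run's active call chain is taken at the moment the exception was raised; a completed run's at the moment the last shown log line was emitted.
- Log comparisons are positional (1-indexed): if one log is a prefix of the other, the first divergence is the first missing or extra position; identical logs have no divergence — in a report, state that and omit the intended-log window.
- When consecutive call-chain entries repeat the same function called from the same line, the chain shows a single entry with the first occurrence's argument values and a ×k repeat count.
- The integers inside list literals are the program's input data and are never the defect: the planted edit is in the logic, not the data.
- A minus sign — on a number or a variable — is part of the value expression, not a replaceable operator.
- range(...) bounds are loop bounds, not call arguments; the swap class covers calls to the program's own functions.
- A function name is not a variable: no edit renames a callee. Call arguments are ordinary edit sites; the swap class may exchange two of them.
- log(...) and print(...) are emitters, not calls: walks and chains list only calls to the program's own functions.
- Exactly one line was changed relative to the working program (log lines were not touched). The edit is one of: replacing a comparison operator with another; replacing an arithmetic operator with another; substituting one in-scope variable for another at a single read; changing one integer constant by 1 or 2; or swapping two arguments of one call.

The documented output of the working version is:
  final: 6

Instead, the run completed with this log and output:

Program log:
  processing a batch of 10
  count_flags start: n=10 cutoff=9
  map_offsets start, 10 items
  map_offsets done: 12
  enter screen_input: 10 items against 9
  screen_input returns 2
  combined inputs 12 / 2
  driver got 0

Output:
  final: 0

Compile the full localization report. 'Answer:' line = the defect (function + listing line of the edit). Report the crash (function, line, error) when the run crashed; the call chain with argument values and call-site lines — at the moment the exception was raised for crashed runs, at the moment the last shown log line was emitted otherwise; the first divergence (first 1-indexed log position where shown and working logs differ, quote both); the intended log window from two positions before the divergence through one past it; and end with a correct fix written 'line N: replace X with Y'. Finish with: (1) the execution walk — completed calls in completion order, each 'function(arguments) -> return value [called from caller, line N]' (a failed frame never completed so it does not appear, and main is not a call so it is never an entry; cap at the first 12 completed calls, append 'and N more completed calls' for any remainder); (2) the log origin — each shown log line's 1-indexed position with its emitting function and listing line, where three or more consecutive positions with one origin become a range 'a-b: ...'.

Answer: the defect is in count_flags at line 34.
Key fact: Everything matches until log position 8, which reads 'driver got 0' in place of 'driver got 6'.
Call chain: main.
First divergence: position 8 — shown 'driver got 0', intended 'driver got 6'.
Intended log window:
  6: screen_input returns 2
  7: combined inputs 12 / 2
  8: driver got 6
Execution walk:
  map_offsets([-5, 9, 12, 2, -1, 11, 9, 3, 0, 0]) -> 12  [called from count_flags, line 30]
  screen_input([-5, 9, 12, 2, -1, 11, 9, 3, 0, 0], 9) -> 2  [called from count_flags, line 31]
  count_flags([-5, 9, 12, 2, -1, 11, 9, 3, 0, 0], 9) -> 0  [called from main, line 40]
Origin of each log line:
  1: emitted by main (line 39)
  2: emitted by count_flags (line 29)
  3: emitted by map_offsets (line 2)
  4: emitted by map_offsets (line 7)
  5: emitted by screen_input (line 11)
  6: emitted by screen_input (line 16)
  7: emitted by count_flags (line 32)
  8: emitted by main (line 41)
A correct fix: line 34: replace `%` with `//`.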